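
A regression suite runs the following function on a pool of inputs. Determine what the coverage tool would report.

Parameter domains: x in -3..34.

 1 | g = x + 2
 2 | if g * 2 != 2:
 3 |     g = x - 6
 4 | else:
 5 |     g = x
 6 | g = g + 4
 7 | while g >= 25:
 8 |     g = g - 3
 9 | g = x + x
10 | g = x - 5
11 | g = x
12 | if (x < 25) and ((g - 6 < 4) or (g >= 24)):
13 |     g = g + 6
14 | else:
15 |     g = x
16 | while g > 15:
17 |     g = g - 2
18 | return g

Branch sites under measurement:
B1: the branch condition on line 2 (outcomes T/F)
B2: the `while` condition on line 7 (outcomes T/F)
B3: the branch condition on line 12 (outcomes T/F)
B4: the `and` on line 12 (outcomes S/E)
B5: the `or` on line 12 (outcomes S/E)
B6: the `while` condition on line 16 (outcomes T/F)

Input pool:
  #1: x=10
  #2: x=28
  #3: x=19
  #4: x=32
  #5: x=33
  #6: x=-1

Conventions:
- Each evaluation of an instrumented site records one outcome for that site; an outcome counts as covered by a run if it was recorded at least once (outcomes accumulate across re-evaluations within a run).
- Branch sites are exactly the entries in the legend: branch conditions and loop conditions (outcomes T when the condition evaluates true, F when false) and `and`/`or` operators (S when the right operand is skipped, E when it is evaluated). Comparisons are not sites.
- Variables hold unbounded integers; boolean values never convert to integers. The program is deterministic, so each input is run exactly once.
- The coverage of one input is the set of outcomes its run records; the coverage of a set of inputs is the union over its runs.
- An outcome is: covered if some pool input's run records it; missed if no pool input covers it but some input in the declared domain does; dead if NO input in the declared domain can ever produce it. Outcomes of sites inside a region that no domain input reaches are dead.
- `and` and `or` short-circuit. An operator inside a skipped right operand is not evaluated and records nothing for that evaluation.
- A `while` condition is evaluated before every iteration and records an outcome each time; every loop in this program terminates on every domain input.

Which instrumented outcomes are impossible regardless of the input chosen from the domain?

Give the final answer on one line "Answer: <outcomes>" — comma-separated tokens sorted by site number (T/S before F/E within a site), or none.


checking every outcome against all 38 domain inputs:
  reachable outcomes have witnesses, e.g. B1=T (e.g. x=-3), B1=F (e.g. x=-1), B2=T (e.g. x=27), B2=F (e.g. x=-3)
Answer: none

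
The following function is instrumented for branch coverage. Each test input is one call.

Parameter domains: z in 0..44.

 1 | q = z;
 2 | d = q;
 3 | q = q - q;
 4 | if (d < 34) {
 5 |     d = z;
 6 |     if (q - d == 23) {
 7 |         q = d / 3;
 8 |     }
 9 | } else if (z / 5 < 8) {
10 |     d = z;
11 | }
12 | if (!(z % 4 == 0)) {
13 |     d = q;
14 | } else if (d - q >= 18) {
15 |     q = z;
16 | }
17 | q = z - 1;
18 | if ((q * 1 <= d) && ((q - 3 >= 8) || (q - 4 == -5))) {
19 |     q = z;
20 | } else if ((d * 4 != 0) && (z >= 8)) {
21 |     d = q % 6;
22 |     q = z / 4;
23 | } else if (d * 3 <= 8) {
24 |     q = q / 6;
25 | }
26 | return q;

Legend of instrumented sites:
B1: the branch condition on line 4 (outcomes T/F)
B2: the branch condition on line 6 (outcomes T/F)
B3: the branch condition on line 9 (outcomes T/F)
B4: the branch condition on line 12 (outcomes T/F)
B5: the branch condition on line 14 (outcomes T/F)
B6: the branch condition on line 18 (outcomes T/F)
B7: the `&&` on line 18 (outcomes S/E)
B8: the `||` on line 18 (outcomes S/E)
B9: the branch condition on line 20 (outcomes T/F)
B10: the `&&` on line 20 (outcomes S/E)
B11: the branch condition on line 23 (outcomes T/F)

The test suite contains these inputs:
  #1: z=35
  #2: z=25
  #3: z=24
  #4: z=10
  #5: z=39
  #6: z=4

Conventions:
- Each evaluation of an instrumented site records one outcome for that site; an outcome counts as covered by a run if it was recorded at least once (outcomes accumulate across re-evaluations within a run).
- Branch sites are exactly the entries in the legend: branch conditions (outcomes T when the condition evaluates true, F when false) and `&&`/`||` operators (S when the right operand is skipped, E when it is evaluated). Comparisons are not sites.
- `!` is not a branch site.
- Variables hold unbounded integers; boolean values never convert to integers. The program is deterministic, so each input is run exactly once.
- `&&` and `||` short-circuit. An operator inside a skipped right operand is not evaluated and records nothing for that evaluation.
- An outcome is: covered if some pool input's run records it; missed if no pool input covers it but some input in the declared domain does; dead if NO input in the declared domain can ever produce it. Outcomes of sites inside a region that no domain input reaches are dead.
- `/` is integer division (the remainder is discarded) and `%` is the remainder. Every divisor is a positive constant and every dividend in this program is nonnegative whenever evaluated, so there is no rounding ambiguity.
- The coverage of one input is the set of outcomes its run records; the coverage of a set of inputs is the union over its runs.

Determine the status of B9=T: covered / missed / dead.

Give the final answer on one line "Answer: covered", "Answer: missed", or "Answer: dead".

no pool input records B9=T
but domain input (z=8) does record it -> reachable, so missed

Answer: missed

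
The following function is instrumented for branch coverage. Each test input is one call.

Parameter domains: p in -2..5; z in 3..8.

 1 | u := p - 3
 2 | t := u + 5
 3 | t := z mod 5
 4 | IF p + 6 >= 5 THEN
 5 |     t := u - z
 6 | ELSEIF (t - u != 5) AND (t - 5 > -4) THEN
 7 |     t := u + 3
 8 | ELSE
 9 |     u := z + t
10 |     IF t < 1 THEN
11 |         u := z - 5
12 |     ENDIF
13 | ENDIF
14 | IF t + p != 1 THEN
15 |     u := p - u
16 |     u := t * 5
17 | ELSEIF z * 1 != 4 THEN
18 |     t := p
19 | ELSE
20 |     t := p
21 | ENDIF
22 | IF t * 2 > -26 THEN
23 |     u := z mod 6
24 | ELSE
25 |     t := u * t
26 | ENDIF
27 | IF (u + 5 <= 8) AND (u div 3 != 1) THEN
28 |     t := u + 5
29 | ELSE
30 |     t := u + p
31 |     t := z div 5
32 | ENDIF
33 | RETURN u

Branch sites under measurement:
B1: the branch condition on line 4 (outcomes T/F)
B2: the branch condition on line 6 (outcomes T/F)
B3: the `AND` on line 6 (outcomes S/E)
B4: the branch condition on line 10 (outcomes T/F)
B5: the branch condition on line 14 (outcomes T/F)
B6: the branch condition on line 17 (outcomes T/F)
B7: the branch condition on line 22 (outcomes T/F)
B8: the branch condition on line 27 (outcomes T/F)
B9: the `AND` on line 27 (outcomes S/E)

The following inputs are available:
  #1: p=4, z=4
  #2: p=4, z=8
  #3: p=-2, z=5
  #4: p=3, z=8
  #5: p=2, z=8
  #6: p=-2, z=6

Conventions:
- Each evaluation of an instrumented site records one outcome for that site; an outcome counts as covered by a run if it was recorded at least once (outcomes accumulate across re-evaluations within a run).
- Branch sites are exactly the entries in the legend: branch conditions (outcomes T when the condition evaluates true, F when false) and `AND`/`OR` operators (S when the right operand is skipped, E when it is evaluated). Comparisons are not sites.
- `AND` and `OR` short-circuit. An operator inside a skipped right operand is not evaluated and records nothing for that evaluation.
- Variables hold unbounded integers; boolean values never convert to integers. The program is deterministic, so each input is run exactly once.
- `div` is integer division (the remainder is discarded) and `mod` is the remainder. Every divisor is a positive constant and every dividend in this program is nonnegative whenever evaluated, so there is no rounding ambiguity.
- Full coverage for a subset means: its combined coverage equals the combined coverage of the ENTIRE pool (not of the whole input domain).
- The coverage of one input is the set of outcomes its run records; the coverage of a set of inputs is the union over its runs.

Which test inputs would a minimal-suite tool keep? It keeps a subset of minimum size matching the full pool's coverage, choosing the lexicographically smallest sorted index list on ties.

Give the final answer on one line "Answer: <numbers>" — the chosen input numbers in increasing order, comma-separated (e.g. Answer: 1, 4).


input #1 (p=4, z=4): events B1->T, B5->F, B6->F, B7->T, B9->S, B8->F; covers B1=T, B5=F, B6=F, B7=T, B8=F, B9=S
input #2 (p=4, z=8): events B1->T, B5->T, B7->T, B9->E, B8->T; covers B1=T, B5=T, B7=T, B8=T, B9=E
input #3 (p=-2, z=5): events B1->F, B3->S, B2->F, B4->T, B5->T, B7->T, B9->S, B8->F; covers B1=F, B2=F, B3=S, B4=T, B5=T, B7=T, B8=F, B9=S
input #4 (p=3, z=8): events B1->T, B5->T, B7->T, B9->E, B8->T; covers B1=T, B5=T, B7=T, B8=T, B9=E
input #5 (p=2, z=8): events B1->T, B5->T, B7->T, B9->E, B8->T; covers B1=T, B5=T, B7=T, B8=T, B9=E
input #6 (p=-2, z=6): events B1->F, B3->E, B2->F, B4->F, B5->T, B7->T, B9->E, B8->T; covers B1=F, B2=F, B3=E, B4=F, B5=T, B7=T, B8=T, B9=E
the full pool covers 15 outcomes: B1=T, B1=F, B2=F, B3=S, B3=E, B4=T, B4=F, B5=T, B5=F, B6=F, B7=T, B8=T, B8=F, B9=S, B9=E
no size-1 subset reaches all 15 outcomes (best union: 8/15)
no size-2 subset reaches all 15 outcomes (best union: 13/15)
the canonical winner is {1, 3, 6}: size 3, full 15-outcome coverage, earliest index list among size-3 covers
Answer: 1, 3, 6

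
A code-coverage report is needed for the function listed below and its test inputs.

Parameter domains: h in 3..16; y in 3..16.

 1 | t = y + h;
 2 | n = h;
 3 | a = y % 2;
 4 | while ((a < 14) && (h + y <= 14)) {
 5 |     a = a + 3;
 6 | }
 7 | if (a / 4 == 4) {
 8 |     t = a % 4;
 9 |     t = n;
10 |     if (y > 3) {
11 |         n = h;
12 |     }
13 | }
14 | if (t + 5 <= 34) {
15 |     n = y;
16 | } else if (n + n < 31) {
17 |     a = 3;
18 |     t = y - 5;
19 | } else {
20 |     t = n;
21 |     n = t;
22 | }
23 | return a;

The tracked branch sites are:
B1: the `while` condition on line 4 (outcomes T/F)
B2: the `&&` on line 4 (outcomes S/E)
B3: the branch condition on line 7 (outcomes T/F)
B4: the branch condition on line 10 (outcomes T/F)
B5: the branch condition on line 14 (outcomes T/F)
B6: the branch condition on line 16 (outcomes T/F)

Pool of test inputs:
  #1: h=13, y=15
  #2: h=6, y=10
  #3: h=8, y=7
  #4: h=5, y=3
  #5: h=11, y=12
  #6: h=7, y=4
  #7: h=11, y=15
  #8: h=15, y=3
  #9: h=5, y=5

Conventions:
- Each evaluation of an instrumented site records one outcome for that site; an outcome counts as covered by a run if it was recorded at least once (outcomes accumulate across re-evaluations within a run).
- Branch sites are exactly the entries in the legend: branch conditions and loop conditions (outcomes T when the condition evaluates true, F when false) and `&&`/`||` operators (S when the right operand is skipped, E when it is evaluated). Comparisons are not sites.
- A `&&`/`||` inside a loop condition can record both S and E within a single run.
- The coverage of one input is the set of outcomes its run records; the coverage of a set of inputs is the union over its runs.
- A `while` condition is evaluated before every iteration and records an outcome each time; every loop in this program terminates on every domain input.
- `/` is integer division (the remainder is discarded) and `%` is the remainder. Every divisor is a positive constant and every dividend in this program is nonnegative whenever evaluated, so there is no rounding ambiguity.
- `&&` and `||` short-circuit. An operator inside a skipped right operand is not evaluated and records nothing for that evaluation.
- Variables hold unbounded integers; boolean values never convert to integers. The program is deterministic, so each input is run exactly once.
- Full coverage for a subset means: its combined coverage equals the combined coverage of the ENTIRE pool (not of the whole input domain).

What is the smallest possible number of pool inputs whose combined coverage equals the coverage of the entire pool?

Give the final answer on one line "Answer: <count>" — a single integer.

input #1 (h=13, y=15): events B2->E, B1->F, B3->F, B5->T; covers B1=F, B2=E, B3=F, B5=T
input #2 (h=6, y=10): events B2->E, B1->F, B3->F, B5->T; covers B1=F, B2=E, B3=F, B5=T
input #3 (h=8, y=7): events B2->E, B1->F, B3->F, B5->T; covers B1=F, B2=E, B3=F, B5=T
input #4 (h=5, y=3): events B2->E, B1->T, B2->E, B1->T, B2->E, B1->T, B2->E, B1->T, B2->E, B1->T, B2->S, B1->F, B3->T, B4->F, ...; covers B1=T, B1=F, B2=S, B2=E, B3=T, B4=F, B5=T
input #5 (h=11, y=12): events B2->E, B1->F, B3->F, B5->T; covers B1=F, B2=E, B3=F, B5=T
input #6 (h=7, y=4): events B2->E, B1->T, B2->E, B1->T, B2->E, B1->T, B2->E, B1->T, B2->E, B1->T, B2->S, B1->F, B3->F, B5->T; covers B1=T, B1=F, B2=S, B2=E, B3=F, B5=T
input #7 (h=11, y=15): events B2->E, B1->F, B3->F, B5->T; covers B1=F, B2=E, B3=F, B5=T
input #8 (h=15, y=3): events B2->E, B1->F, B3->F, B5->T; covers B1=F, B2=E, B3=F, B5=T
input #9 (h=5, y=5): events B2->E, B1->T, B2->E, B1->T, B2->E, B1->T, B2->E, B1->T, B2->E, B1->T, B2->S, B1->F, B3->T, B4->T, ...; covers B1=T, B1=F, B2=S, B2=E, B3=T, B4=T, B5=T
together the pool reaches 9 outcomes: B1=T, B1=F, B2=S, B2=E, B3=T, B3=F, B4=T, B4=F, B5=T
every size-1 subset falls short of the 9 outcomes (best: 7/9)
every size-2 subset falls short of the 9 outcomes (best: 8/9)
size 3: inputs {1, 4, 9} cover all 9 outcomes, and no lexicographically smaller subset of this size does

Answer: 3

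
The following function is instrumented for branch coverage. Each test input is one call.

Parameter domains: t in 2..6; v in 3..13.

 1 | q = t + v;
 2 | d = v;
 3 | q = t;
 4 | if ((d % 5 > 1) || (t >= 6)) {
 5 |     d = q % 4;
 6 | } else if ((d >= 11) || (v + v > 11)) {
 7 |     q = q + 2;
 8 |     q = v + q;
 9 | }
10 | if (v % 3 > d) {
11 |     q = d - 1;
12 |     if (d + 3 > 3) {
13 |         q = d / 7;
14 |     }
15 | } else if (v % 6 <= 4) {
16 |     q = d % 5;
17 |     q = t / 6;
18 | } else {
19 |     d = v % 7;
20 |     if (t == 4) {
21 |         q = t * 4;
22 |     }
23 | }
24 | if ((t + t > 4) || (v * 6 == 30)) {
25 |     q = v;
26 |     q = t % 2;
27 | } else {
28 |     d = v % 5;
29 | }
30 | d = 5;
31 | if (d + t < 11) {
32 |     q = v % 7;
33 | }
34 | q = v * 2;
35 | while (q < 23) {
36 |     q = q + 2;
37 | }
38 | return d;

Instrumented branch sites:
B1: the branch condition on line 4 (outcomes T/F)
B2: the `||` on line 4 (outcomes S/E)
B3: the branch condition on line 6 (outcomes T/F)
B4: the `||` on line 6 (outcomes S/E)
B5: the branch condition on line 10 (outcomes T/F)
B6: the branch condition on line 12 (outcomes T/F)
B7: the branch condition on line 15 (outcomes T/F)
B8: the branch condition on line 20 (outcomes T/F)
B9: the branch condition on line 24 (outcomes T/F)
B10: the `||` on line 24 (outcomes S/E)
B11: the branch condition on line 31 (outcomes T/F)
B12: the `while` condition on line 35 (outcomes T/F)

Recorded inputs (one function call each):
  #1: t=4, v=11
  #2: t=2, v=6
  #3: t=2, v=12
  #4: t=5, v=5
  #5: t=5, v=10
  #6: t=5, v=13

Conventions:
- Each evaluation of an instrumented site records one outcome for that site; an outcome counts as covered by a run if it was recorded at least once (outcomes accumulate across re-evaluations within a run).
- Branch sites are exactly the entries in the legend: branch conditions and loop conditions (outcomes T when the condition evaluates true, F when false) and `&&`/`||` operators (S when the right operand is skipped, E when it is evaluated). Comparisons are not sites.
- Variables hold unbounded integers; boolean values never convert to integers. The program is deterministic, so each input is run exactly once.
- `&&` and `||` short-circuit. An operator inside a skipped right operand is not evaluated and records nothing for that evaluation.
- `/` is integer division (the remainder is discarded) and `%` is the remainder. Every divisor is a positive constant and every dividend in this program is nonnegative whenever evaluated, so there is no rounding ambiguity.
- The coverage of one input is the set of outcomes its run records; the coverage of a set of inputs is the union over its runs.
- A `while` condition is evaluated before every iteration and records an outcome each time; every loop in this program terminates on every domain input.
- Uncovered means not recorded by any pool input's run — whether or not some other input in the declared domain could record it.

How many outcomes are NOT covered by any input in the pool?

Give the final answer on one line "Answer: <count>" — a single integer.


test 1 (t=4, v=11) fires B2->E, B1->F, B4->S, B3->T, B5->F, B7->F, B8->T, B10->S, B9->T, B11->T, B12->T, B12->F; hits B1=F, B2=E, B3=T, B4=S, B5=F, B7=F, B8=T, B9=T, B10=S, B11=T, B12=T, B12=F
test 2 (t=2, v=6) fires B2->E, B1->F, B4->E, B3->T, B5->F, B7->T, B10->E, B9->F, B11->T, B12->T, B12->T, B12->T, B12->T, B12->T, ...; hits B1=F, B2=E, B3=T, B4=E, B5=F, B7=T, B9=F, B10=E, B11=T, B12=T, B12=F
test 3 (t=2, v=12) fires B2->S, B1->T, B5->F, B7->T, B10->E, B9->F, B11->T, B12->F; hits B1=T, B2=S, B5=F, B7=T, B9=F, B10=E, B11=T, B12=F
test 4 (t=5, v=5) fires B2->E, B1->F, B4->E, B3->F, B5->F, B7->F, B8->F, B10->S, B9->T, B11->T, B12->T, B12->T, B12->T, B12->T, ...; hits B1=F, B2=E, B3=F, B4=E, B5=F, B7=F, B8=F, B9=T, B10=S, B11=T, B12=T, B12=F
test 5 (t=5, v=10) fires B2->E, B1->F, B4->E, B3->T, B5->F, B7->T, B10->S, B9->T, B11->T, B12->T, B12->T, B12->F; hits B1=F, B2=E, B3=T, B4=E, B5=F, B7=T, B9=T, B10=S, B11=T, B12=T, B12=F
test 6 (t=5, v=13) fires B2->S, B1->T, B5->F, B7->T, B10->S, B9->T, B11->T, B12->F; hits B1=T, B2=S, B5=F, B7=T, B9=T, B10=S, B11=T, B12=F
union over the pool: B1=T, B1=F, B2=S, B2=E, B3=T, B3=F, B4=S, B4=E, B5=F, B7=T, B7=F, B8=T, B8=F, B9=T, B9=F, B10=S, B10=E, B11=T, B12=T, B12=F
uncovered (4 of 24): B5=T, B6=T, B6=F, B11=F
Answer: 4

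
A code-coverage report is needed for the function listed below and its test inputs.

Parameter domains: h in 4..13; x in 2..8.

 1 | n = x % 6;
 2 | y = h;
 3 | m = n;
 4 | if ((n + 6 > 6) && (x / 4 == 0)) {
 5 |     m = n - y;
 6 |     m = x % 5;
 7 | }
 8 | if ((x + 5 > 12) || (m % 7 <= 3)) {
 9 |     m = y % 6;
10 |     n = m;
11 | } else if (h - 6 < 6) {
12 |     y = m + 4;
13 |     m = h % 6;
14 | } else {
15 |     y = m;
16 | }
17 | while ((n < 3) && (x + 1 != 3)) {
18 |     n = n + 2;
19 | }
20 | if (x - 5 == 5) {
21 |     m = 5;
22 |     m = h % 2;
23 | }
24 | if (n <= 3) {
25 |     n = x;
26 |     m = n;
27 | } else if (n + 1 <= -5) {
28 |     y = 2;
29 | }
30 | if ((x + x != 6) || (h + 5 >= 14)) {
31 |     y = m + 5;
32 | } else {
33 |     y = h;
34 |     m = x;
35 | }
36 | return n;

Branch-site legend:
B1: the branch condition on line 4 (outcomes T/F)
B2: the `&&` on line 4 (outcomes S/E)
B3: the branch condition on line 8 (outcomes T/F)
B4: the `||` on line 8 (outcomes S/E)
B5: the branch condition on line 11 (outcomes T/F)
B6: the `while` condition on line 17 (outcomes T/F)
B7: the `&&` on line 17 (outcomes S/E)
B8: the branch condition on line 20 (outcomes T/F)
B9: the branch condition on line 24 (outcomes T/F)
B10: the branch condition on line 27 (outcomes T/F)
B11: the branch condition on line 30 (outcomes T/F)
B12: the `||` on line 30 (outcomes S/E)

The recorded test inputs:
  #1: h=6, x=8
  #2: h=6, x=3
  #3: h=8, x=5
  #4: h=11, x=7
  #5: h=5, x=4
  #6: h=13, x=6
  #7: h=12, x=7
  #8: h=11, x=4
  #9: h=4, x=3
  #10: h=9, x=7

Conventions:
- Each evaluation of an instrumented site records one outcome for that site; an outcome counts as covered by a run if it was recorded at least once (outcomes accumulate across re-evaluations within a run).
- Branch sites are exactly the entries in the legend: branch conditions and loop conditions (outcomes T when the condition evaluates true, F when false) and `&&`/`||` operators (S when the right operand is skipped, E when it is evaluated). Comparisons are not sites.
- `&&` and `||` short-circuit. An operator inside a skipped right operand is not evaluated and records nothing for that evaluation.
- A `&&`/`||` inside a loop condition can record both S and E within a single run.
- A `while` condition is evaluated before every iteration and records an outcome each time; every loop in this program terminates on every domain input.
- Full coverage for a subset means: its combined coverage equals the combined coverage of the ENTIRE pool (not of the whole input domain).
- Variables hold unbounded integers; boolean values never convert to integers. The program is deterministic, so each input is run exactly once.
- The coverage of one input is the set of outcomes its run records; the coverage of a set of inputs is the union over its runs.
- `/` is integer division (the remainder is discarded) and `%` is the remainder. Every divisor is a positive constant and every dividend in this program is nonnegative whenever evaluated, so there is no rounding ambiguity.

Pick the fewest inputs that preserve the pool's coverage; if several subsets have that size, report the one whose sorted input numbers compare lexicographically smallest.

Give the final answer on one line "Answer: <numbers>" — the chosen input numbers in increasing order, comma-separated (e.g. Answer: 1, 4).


input #1 (h=6, x=8): events B2->E, B1->F, B4->S, B3->T, B7->E, B6->T, B7->E, B6->T, B7->S, B6->F, B8->F, B9->F, B10->F, B12->S, ...; covers B1=F, B2=E, B3=T, B4=S, B6=T, B6=F, B7=S, B7=E, B8=F, B9=F, B10=F, B11=T, B12=S
input #2 (h=6, x=3): events B2->E, B1->T, B4->E, B3->T, B7->E, B6->T, B7->E, B6->T, B7->S, B6->F, B8->F, B9->F, B10->F, B12->E, ...; covers B1=T, B2=E, B3=T, B4=E, B6=T, B6=F, B7=S, B7=E, B8=F, B9=F, B10=F, B11=F, B12=E
input #3 (h=8, x=5): events B2->E, B1->F, B4->E, B3->F, B5->T, B7->S, B6->F, B8->F, B9->F, B10->F, B12->S, B11->T; covers B1=F, B2=E, B3=F, B4=E, B5=T, B6=F, B7=S, B8=F, B9=F, B10=F, B11=T, B12=S
input #4 (h=11, x=7): events B2->E, B1->F, B4->E, B3->T, B7->S, B6->F, B8->F, B9->F, B10->F, B12->S, B11->T; covers B1=F, B2=E, B3=T, B4=E, B6=F, B7=S, B8=F, B9=F, B10=F, B11=T, B12=S
input #5 (h=5, x=4): events B2->E, B1->F, B4->E, B3->F, B5->T, B7->S, B6->F, B8->F, B9->F, B10->F, B12->S, B11->T; covers B1=F, B2=E, B3=F, B4=E, B5=T, B6=F, B7=S, B8=F, B9=F, B10=F, B11=T, B12=S
input #6 (h=13, x=6): events B2->S, B1->F, B4->E, B3->T, B7->E, B6->T, B7->S, B6->F, B8->F, B9->T, B12->S, B11->T; covers B1=F, B2=S, B3=T, B4=E, B6=T, B6=F, B7=S, B7=E, B8=F, B9=T, B11=T, B12=S
input #7 (h=12, x=7): events B2->E, B1->F, B4->E, B3->T, B7->E, B6->T, B7->E, B6->T, B7->S, B6->F, B8->F, B9->F, B10->F, B12->S, ...; covers B1=F, B2=E, B3=T, B4=E, B6=T, B6=F, B7=S, B7=E, B8=F, B9=F, B10=F, B11=T, B12=S
input #8 (h=11, x=4): events B2->E, B1->F, B4->E, B3->F, B5->T, B7->S, B6->F, B8->F, B9->F, B10->F, B12->S, B11->T; covers B1=F, B2=E, B3=F, B4=E, B5=T, B6=F, B7=S, B8=F, B9=F, B10=F, B11=T, B12=S
input #9 (h=4, x=3): events B2->E, B1->T, B4->E, B3->T, B7->S, B6->F, B8->F, B9->F, B10->F, B12->E, B11->F; covers B1=T, B2=E, B3=T, B4=E, B6=F, B7=S, B8=F, B9=F, B10=F, B11=F, B12=E
input #10 (h=9, x=7): events B2->E, B1->F, B4->E, B3->T, B7->S, B6->F, B8->F, B9->T, B12->S, B11->T; covers B1=F, B2=E, B3=T, B4=E, B6=F, B7=S, B8=F, B9=T, B11=T, B12=S
union over all inputs: B1=T, B1=F, B2=S, B2=E, B3=T, B3=F, B4=S, B4=E, B5=T, B6=T, B6=F, B7=S, B7=E, B8=F, B9=T, B9=F, B10=F, B11=T, B11=F, B12=S, B12=E (21 outcomes)
size 1 is not enough: best union over all size-1 subsets is 13/21
size 2 is not enough: best union over all size-2 subsets is 18/21
size 3 is not enough: best union over all size-3 subsets is 20/21
inputs {1, 2, 3, 6} (size 4) cover everything; no size-4 subset with a lexicographically smaller index list covers all 21
Answer: 1, 2, 3, 6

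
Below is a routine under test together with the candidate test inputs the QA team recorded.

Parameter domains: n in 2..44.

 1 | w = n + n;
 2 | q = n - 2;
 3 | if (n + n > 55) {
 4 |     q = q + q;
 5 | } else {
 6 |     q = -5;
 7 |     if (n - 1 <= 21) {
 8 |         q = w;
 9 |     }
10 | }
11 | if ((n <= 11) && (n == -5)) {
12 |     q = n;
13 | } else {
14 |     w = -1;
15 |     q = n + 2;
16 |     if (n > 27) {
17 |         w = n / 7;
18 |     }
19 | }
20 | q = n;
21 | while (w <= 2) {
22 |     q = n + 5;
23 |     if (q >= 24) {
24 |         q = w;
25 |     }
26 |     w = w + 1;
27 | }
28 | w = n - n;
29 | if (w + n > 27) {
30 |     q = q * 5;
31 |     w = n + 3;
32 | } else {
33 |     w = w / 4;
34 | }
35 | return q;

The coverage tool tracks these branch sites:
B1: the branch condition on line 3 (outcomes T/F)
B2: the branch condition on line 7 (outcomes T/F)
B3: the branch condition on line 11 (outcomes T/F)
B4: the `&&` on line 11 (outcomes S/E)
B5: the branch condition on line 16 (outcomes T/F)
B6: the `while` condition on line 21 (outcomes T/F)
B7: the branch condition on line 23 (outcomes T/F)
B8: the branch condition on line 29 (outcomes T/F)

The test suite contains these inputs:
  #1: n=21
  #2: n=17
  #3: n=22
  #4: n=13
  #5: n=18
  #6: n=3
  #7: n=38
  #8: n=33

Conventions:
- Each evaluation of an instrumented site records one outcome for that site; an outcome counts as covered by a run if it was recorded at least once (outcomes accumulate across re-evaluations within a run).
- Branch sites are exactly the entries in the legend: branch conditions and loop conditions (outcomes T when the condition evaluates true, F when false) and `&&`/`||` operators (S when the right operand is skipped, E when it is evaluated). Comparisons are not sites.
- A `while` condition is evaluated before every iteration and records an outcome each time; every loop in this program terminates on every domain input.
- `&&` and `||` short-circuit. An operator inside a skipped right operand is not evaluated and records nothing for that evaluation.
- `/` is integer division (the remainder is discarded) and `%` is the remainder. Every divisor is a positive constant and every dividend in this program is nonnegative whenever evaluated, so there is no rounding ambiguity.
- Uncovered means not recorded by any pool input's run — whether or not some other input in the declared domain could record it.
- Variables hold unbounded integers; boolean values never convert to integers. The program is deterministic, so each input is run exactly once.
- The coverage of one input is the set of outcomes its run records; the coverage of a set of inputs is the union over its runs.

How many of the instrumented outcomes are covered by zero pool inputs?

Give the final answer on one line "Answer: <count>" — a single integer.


run #1 (n=21) runs B1->F, B2->T, B4->S, B3->F, B5->F, B6->T, B7->T, B6->T, B7->T, B6->T, B7->T, B6->T, B7->T, B6->F, ...; records B1=F, B2=T, B3=F, B4=S, B5=F, B6=T, B6=F, B7=T, B8=F
run #2 (n=17) runs B1->F, B2->T, B4->S, B3->F, B5->F, B6->T, B7->F, B6->T, B7->F, B6->T, B7->F, B6->T, B7->F, B6->F, ...; records B1=F, B2=T, B3=F, B4=S, B5=F, B6=T, B6=F, B7=F, B8=F
run #3 (n=22) runs B1->F, B2->T, B4->S, B3->F, B5->F, B6->T, B7->T, B6->T, B7->T, B6->T, B7->T, B6->T, B7->T, B6->F, ...; records B1=F, B2=T, B3=F, B4=S, B5=F, B6=T, B6=F, B7=T, B8=F
run #4 (n=13) runs B1->F, B2->T, B4->S, B3->F, B5->F, B6->T, B7->F, B6->T, B7->F, B6->T, B7->F, B6->T, B7->F, B6->F, ...; records B1=F, B2=T, B3=F, B4=S, B5=F, B6=T, B6=F, B7=F, B8=F
run #5 (n=18) runs B1->F, B2->T, B4->S, B3->F, B5->F, B6->T, B7->F, B6->T, B7->F, B6->T, B7->F, B6->T, B7->F, B6->F, ...; records B1=F, B2=T, B3=F, B4=S, B5=F, B6=T, B6=F, B7=F, B8=F
run #6 (n=3) runs B1->F, B2->T, B4->E, B3->F, B5->F, B6->T, B7->F, B6->T, B7->F, B6->T, B7->F, B6->T, B7->F, B6->F, ...; records B1=F, B2=T, B3=F, B4=E, B5=F, B6=T, B6=F, B7=F, B8=F
run #7 (n=38) runs B1->T, B4->S, B3->F, B5->T, B6->F, B8->T; records B1=T, B3=F, B4=S, B5=T, B6=F, B8=T
run #8 (n=33) runs B1->T, B4->S, B3->F, B5->T, B6->F, B8->T; records B1=T, B3=F, B4=S, B5=T, B6=F, B8=T
union over the pool: B1=T, B1=F, B2=T, B3=F, B4=S, B4=E, B5=T, B5=F, B6=T, B6=F, B7=T, B7=F, B8=T, B8=F
uncovered (2 of 16): B2=F, B3=T
Answer: 2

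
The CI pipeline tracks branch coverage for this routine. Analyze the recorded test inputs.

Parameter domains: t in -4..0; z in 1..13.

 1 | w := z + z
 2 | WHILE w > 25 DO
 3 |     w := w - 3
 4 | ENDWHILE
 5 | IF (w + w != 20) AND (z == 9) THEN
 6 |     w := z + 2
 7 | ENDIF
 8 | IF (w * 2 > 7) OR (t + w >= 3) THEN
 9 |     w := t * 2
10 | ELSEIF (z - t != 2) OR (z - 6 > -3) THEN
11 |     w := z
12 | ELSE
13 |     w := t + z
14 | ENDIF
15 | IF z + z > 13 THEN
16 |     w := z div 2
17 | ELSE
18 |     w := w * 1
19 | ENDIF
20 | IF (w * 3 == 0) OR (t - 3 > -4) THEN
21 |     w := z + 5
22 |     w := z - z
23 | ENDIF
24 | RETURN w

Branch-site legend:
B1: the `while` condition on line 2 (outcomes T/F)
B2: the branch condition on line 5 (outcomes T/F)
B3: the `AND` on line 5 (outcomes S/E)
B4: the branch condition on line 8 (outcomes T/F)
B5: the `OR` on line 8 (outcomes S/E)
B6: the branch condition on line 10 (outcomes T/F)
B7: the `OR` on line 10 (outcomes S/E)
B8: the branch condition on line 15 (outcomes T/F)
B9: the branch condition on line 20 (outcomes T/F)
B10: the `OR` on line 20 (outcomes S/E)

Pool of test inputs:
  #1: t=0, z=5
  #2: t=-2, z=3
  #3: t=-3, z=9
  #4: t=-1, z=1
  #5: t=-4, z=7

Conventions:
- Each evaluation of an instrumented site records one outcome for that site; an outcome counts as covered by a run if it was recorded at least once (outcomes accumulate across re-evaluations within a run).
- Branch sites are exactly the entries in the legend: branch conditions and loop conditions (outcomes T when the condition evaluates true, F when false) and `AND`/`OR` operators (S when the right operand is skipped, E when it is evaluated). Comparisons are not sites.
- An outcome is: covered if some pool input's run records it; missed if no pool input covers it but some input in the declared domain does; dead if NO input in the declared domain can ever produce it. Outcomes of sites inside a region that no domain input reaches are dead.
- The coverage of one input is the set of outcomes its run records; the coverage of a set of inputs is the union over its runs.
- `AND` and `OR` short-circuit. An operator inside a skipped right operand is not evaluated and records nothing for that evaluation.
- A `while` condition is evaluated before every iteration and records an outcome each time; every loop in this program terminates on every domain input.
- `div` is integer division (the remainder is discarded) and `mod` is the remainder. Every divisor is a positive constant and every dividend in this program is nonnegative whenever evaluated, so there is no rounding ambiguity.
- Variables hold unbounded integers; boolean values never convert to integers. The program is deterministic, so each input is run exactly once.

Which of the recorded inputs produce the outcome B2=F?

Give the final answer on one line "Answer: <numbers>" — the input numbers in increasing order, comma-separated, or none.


input #1 (t=0, z=5): covers B2=F
input #2 (t=-2, z=3): covers B2=F
input #3 (t=-3, z=9): misses B2=F
input #4 (t=-1, z=1): covers B2=F
input #5 (t=-4, z=7): covers B2=F
Answer: 1, 2, 4, 5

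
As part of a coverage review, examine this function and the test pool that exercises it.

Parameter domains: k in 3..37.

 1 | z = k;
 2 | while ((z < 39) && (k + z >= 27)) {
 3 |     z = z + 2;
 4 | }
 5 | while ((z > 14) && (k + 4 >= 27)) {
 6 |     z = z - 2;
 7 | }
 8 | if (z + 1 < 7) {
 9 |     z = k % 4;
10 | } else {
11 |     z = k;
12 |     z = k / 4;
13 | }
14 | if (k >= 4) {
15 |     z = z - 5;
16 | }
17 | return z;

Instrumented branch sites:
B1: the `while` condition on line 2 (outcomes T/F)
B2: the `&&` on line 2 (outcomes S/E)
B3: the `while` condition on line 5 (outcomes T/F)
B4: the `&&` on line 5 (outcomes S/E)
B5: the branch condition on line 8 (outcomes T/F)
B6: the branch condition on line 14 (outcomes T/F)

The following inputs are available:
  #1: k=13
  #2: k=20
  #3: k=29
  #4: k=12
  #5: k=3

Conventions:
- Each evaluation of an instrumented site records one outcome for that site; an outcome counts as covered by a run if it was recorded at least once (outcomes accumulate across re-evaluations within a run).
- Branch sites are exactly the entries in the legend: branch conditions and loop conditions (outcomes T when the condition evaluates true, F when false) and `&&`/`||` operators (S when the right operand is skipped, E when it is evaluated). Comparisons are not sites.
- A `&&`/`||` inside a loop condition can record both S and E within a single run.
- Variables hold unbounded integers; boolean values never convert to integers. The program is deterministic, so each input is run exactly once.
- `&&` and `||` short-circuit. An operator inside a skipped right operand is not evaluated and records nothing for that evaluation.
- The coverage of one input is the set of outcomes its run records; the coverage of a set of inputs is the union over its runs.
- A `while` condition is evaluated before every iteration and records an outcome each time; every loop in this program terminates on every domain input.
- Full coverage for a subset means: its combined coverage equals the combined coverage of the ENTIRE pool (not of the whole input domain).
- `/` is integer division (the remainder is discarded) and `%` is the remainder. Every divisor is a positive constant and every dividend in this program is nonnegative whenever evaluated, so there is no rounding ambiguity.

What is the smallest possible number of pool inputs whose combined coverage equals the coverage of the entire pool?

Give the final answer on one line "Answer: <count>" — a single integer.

test 1 (k=13) fires B2->E, B1->F, B4->S, B3->F, B5->F, B6->T; hits B1=F, B2=E, B3=F, B4=S, B5=F, B6=T
test 2 (k=20) fires B2->E, B1->T, B2->E, B1->T, B2->E, B1->T, B2->E, B1->T, B2->E, B1->T, B2->E, B1->T, B2->E, B1->T, ...; hits B1=T, B1=F, B2=S, B2=E, B3=F, B4=E, B5=F, B6=T
test 3 (k=29) fires B2->E, B1->T, B2->E, B1->T, B2->E, B1->T, B2->E, B1->T, B2->E, B1->T, B2->S, B1->F, B4->E, B3->T, ...; hits B1=T, B1=F, B2=S, B2=E, B3=T, B3=F, B4=S, B4=E, B5=F, B6=T
test 4 (k=12) fires B2->E, B1->F, B4->S, B3->F, B5->F, B6->T; hits B1=F, B2=E, B3=F, B4=S, B5=F, B6=T
test 5 (k=3) fires B2->E, B1->F, B4->S, B3->F, B5->T, B6->F; hits B1=F, B2=E, B3=F, B4=S, B5=T, B6=F
the full pool covers 12 outcomes: B1=T, B1=F, B2=S, B2=E, B3=T, B3=F, B4=S, B4=E, B5=T, B5=F, B6=T, B6=F
no size-1 subset reaches all 12 outcomes (best union: 10/12)
the canonical winner is {3, 5}: size 2, full 12-outcome coverage, earliest index list among size-2 covers

Answer: 2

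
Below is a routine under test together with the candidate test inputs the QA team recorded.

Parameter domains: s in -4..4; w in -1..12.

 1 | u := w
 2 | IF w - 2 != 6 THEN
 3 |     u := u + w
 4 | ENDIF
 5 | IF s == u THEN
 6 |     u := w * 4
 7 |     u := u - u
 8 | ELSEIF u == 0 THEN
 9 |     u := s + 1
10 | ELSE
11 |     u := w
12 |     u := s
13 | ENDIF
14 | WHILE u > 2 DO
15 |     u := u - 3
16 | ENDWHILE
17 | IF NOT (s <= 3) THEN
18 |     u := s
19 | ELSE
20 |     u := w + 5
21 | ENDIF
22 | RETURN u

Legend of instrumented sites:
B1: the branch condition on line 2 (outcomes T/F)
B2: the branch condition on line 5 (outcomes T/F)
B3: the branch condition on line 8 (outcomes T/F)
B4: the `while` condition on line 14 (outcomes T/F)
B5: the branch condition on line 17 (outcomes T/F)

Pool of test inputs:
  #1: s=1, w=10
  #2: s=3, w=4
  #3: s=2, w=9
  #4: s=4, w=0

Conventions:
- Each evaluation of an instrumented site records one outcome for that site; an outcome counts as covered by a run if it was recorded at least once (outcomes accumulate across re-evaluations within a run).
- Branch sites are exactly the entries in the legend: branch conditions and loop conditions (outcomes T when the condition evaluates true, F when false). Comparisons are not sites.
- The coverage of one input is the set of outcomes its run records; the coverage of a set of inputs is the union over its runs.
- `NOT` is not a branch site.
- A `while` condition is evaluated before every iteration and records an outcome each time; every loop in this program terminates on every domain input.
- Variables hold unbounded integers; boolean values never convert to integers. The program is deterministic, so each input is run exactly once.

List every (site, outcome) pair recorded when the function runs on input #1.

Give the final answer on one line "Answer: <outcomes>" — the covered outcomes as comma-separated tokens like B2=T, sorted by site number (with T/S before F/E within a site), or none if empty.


Tracing the run of input #1 (s=1, w=10):
  B1->T, B2->F, B3->F, B4->F, B5->F
as a set, this run covers: B1=T, B2=F, B3=F, B4=F, B5=F
Answer: B1=T, B2=F, B3=F, B4=F, B5=F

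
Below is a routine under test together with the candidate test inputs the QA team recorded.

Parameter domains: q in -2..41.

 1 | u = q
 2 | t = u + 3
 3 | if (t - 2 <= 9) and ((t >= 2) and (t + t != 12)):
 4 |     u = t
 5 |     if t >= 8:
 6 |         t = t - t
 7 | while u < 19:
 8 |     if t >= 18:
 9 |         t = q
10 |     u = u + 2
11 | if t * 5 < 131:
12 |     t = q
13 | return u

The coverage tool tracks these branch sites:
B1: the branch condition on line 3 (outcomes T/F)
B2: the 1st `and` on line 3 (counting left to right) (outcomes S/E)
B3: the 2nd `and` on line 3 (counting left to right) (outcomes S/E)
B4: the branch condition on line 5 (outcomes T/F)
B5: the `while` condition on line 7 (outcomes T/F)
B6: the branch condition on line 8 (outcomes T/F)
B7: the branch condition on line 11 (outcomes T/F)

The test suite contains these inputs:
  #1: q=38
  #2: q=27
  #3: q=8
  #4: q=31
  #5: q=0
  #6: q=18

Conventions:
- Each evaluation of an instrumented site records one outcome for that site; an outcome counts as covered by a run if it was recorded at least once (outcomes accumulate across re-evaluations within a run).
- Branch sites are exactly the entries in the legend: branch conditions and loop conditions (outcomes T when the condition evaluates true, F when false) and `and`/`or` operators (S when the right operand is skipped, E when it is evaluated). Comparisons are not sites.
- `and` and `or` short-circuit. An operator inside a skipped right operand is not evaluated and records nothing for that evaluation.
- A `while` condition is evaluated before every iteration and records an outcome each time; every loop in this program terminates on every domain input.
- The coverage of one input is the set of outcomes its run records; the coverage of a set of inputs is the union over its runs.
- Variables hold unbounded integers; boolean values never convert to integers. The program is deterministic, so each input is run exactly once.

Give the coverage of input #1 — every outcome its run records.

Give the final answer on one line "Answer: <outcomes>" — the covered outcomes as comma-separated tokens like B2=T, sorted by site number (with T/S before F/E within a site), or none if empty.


Event log for input #1 (q=38):
  B2->S, B1->F, B5->F, B7->F
collecting distinct outcomes: B1=F, B2=S, B5=F, B7=F
Answer: B1=F, B2=S, B5=F, B7=F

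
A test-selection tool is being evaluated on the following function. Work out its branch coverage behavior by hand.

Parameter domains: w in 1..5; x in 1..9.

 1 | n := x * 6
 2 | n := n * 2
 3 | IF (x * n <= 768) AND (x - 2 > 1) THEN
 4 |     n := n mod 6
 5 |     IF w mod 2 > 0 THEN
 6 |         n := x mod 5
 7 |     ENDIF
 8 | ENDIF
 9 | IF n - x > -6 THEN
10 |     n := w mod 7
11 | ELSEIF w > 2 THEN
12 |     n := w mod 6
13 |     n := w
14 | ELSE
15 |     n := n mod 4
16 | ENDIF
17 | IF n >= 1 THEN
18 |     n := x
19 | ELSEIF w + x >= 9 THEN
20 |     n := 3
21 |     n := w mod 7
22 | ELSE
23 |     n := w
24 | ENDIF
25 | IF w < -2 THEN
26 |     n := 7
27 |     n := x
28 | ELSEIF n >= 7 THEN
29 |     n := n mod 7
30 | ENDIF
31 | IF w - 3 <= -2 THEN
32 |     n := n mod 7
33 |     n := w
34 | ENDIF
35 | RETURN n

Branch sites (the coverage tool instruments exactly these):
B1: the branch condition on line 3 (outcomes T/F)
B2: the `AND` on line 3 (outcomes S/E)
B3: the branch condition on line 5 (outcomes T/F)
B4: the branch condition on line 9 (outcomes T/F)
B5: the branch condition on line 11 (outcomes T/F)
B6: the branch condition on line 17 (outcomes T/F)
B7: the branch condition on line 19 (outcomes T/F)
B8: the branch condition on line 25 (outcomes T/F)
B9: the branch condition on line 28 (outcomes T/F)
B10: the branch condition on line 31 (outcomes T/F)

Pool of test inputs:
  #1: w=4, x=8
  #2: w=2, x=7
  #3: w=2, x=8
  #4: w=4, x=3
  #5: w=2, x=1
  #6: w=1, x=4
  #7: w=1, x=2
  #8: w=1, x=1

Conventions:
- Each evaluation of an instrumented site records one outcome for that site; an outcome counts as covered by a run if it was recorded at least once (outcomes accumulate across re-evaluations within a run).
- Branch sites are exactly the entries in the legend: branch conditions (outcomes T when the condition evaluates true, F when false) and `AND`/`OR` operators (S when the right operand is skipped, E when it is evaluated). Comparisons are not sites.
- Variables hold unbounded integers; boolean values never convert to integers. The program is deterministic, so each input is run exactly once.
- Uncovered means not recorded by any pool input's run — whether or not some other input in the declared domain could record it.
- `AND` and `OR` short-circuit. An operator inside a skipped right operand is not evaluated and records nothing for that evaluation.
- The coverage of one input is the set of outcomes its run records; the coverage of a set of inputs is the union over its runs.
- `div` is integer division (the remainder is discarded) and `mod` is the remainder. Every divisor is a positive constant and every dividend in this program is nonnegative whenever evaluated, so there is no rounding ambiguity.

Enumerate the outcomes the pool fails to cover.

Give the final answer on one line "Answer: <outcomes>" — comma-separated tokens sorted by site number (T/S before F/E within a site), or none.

input #1, w=4, x=8: events B2->E, B1->T, B3->F, B4->F, B5->T, B6->T, B8->F, B9->T, B10->F; outcomes B1=T, B2=E, B3=F, B4=F, B5=T, B6=T, B8=F, B9=T, B10=F
input #2, w=2, x=7: events B2->E, B1->T, B3->F, B4->F, B5->F, B6->F, B7->T, B8->F, B9->F, B10->F; outcomes B1=T, B2=E, B3=F, B4=F, B5=F, B6=F, B7=T, B8=F, B9=F, B10=F
input #3, w=2, x=8: events B2->E, B1->T, B3->F, B4->F, B5->F, B6->F, B7->T, B8->F, B9->F, B10->F; outcomes B1=T, B2=E, B3=F, B4=F, B5=F, B6=F, B7=T, B8=F, B9=F, B10=F
input #4, w=4, x=3: events B2->E, B1->F, B4->T, B6->T, B8->F, B9->F, B10->F; outcomes B1=F, B2=E, B4=T, B6=T, B8=F, B9=F, B10=F
input #5, w=2, x=1: events B2->E, B1->F, B4->T, B6->T, B8->F, B9->F, B10->F; outcomes B1=F, B2=E, B4=T, B6=T, B8=F, B9=F, B10=F
input #6, w=1, x=4: events B2->E, B1->T, B3->T, B4->T, B6->T, B8->F, B9->F, B10->T; outcomes B1=T, B2=E, B3=T, B4=T, B6=T, B8=F, B9=F, B10=T
input #7, w=1, x=2: events B2->E, B1->F, B4->T, B6->T, B8->F, B9->F, B10->T; outcomes B1=F, B2=E, B4=T, B6=T, B8=F, B9=F, B10=T
input #8, w=1, x=1: events B2->E, B1->F, B4->T, B6->T, B8->F, B9->F, B10->T; outcomes B1=F, B2=E, B4=T, B6=T, B8=F, B9=F, B10=T
union over the pool: B1=T, B1=F, B2=E, B3=T, B3=F, B4=T, B4=F, B5=T, B5=F, B6=T, B6=F, B7=T, B8=F, B9=T, B9=F, B10=T, B10=F
uncovered (3 of 20): B2=S, B7=F, B8=T

Answer: B2=S, B7=F, B8=T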